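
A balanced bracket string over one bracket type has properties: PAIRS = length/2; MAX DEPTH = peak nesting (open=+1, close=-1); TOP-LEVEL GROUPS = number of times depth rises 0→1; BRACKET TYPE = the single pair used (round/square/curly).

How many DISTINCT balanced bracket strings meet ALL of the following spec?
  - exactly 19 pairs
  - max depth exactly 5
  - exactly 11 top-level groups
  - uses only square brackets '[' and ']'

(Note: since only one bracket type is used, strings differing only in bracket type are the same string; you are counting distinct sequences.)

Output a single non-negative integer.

Spec: pairs=19 depth=5 groups=11
Count(depth <= 5) = 882739
Count(depth <= 4) = 793705
Count(depth == 5) = 882739 - 793705 = 89034

Answer: 89034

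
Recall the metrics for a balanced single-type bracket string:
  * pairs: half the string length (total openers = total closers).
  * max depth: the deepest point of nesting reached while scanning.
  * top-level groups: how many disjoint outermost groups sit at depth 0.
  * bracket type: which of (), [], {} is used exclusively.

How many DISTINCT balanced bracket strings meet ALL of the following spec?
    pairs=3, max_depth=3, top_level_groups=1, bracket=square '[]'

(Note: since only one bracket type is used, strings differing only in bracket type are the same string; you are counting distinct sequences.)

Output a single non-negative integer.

Answer: 1

Derivation:
Spec: pairs=3 depth=3 groups=1
Count(depth <= 3) = 2
Count(depth <= 2) = 1
Count(depth == 3) = 2 - 1 = 1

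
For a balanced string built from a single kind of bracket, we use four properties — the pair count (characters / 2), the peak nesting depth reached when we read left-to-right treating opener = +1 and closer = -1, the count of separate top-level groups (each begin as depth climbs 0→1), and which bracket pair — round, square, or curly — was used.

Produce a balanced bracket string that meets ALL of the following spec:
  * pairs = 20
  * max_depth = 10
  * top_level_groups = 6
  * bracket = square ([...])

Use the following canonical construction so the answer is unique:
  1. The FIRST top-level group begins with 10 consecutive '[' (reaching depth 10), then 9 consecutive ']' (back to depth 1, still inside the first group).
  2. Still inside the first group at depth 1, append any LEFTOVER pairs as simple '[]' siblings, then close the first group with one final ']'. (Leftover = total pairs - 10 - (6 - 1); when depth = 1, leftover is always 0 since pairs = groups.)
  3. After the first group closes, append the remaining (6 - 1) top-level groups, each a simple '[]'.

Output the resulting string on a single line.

Spec: pairs=20 depth=10 groups=6
Leftover pairs = 20 - 10 - (6-1) = 5
First group: deep chain of depth 10 + 5 sibling pairs
Remaining 5 groups: simple '[]' each

Answer: [[[[[[[[[[]]]]]]]]][][][][][]][][][][][]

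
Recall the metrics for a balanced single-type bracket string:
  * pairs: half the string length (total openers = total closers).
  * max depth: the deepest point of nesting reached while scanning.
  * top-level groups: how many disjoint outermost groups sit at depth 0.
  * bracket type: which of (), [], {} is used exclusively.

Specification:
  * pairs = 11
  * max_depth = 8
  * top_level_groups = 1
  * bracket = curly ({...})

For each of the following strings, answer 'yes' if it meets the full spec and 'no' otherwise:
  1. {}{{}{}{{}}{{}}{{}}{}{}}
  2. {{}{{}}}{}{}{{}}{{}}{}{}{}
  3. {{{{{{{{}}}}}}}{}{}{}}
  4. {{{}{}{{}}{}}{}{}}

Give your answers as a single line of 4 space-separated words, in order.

String 1 '{}{{}{}{{}}{{}}{{}}{}{}}': depth seq [1 0 1 2 1 2 1 2 3 2 1 2 3 2 1 2 3 2 1 2 1 2 1 0]
  -> pairs=12 depth=3 groups=2 -> no
String 2 '{{}{{}}}{}{}{{}}{{}}{}{}{}': depth seq [1 2 1 2 3 2 1 0 1 0 1 0 1 2 1 0 1 2 1 0 1 0 1 0 1 0]
  -> pairs=13 depth=3 groups=8 -> no
String 3 '{{{{{{{{}}}}}}}{}{}{}}': depth seq [1 2 3 4 5 6 7 8 7 6 5 4 3 2 1 2 1 2 1 2 1 0]
  -> pairs=11 depth=8 groups=1 -> yes
String 4 '{{{}{}{{}}{}}{}{}}': depth seq [1 2 3 2 3 2 3 4 3 2 3 2 1 2 1 2 1 0]
  -> pairs=9 depth=4 groups=1 -> no

Answer: no no yes no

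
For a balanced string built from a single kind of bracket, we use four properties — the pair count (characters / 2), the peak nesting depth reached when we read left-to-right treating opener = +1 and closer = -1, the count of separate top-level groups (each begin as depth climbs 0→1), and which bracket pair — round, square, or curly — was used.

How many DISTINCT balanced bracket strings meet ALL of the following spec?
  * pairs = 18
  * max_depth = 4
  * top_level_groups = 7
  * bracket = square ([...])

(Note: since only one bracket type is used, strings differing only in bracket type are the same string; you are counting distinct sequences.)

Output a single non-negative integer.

Answer: 3296118

Derivation:
Spec: pairs=18 depth=4 groups=7
Count(depth <= 4) = 4693654
Count(depth <= 3) = 1397536
Count(depth == 4) = 4693654 - 1397536 = 3296118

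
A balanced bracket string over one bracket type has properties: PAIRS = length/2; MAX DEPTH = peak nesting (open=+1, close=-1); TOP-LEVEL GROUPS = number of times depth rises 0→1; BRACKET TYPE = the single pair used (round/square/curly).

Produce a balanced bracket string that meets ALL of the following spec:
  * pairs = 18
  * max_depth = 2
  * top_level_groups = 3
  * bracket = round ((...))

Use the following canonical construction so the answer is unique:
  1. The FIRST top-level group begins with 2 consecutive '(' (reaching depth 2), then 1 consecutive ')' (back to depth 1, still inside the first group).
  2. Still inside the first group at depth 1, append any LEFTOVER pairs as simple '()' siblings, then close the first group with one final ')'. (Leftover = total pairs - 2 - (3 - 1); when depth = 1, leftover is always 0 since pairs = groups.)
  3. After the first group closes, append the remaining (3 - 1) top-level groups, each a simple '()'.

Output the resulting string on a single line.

Spec: pairs=18 depth=2 groups=3
Leftover pairs = 18 - 2 - (3-1) = 14
First group: deep chain of depth 2 + 14 sibling pairs
Remaining 2 groups: simple '()' each

Answer: (()()()()()()()()()()()()()()())()()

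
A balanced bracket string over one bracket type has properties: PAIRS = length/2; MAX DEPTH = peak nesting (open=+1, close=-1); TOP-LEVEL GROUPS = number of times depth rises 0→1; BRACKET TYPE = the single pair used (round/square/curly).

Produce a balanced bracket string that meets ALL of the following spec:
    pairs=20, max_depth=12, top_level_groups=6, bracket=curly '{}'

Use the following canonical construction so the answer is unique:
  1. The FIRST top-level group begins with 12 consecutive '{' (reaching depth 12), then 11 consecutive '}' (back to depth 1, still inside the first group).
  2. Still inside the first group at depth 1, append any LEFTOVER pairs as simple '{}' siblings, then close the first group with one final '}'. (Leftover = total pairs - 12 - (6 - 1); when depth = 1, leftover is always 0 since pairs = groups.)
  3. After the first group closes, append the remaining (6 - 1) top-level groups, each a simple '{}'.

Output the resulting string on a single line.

Answer: {{{{{{{{{{{{}}}}}}}}}}}{}{}{}}{}{}{}{}{}

Derivation:
Spec: pairs=20 depth=12 groups=6
Leftover pairs = 20 - 12 - (6-1) = 3
First group: deep chain of depth 12 + 3 sibling pairs
Remaining 5 groups: simple '{}' each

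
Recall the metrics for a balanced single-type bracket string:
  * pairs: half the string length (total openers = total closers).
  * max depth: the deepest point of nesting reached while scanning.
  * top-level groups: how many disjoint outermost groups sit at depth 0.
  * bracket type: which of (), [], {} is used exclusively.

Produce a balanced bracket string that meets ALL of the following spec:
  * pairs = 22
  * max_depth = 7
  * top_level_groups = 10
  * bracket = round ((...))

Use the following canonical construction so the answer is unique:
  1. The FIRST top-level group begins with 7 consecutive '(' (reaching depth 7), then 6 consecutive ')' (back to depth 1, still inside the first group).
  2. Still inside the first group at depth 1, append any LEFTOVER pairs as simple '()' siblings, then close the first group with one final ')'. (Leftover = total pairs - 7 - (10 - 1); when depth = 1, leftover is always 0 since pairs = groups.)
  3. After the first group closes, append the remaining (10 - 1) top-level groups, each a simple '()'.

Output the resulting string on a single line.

Answer: ((((((())))))()()()()()())()()()()()()()()()

Derivation:
Spec: pairs=22 depth=7 groups=10
Leftover pairs = 22 - 7 - (10-1) = 6
First group: deep chain of depth 7 + 6 sibling pairs
Remaining 9 groups: simple '()' each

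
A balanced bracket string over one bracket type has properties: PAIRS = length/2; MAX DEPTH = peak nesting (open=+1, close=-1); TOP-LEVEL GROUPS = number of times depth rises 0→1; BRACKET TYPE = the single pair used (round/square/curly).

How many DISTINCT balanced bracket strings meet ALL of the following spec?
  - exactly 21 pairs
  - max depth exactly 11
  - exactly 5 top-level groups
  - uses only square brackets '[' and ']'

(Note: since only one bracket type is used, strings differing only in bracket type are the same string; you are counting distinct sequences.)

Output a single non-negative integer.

Answer: 4931955

Derivation:
Spec: pairs=21 depth=11 groups=5
Count(depth <= 11) = 1738637940
Count(depth <= 10) = 1733705985
Count(depth == 11) = 1738637940 - 1733705985 = 4931955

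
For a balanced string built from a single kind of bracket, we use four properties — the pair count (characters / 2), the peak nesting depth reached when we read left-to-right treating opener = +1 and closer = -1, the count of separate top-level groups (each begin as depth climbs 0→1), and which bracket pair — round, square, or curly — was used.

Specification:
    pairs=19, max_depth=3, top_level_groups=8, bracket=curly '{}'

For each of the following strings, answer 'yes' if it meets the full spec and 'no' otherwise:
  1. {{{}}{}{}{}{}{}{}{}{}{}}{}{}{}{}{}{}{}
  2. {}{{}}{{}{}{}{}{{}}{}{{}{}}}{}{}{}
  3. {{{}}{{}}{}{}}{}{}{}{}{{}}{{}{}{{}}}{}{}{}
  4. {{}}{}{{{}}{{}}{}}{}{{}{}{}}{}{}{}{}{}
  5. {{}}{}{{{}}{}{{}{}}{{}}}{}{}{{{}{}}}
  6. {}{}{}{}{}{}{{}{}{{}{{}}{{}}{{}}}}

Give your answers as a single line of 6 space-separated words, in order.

String 1 '{{{}}{}{}{}{}{}{}{}{}{}}{}{}{}{}{}{}{}': depth seq [1 2 3 2 1 2 1 2 1 2 1 2 1 2 1 2 1 2 1 2 1 2 1 0 1 0 1 0 1 0 1 0 1 0 1 0 1 0]
  -> pairs=19 depth=3 groups=8 -> yes
String 2 '{}{{}}{{}{}{}{}{{}}{}{{}{}}}{}{}{}': depth seq [1 0 1 2 1 0 1 2 1 2 1 2 1 2 1 2 3 2 1 2 1 2 3 2 3 2 1 0 1 0 1 0 1 0]
  -> pairs=17 depth=3 groups=6 -> no
String 3 '{{{}}{{}}{}{}}{}{}{}{}{{}}{{}{}{{}}}{}{}{}': depth seq [1 2 3 2 1 2 3 2 1 2 1 2 1 0 1 0 1 0 1 0 1 0 1 2 1 0 1 2 1 2 1 2 3 2 1 0 1 0 1 0 1 0]
  -> pairs=21 depth=3 groups=10 -> no
String 4 '{{}}{}{{{}}{{}}{}}{}{{}{}{}}{}{}{}{}{}': depth seq [1 2 1 0 1 0 1 2 3 2 1 2 3 2 1 2 1 0 1 0 1 2 1 2 1 2 1 0 1 0 1 0 1 0 1 0 1 0]
  -> pairs=19 depth=3 groups=10 -> no
String 5 '{{}}{}{{{}}{}{{}{}}{{}}}{}{}{{{}{}}}': depth seq [1 2 1 0 1 0 1 2 3 2 1 2 1 2 3 2 3 2 1 2 3 2 1 0 1 0 1 0 1 2 3 2 3 2 1 0]
  -> pairs=18 depth=3 groups=6 -> no
String 6 '{}{}{}{}{}{}{{}{}{{}{{}}{{}}{{}}}}': depth seq [1 0 1 0 1 0 1 0 1 0 1 0 1 2 1 2 1 2 3 2 3 4 3 2 3 4 3 2 3 4 3 2 1 0]
  -> pairs=17 depth=4 groups=7 -> no

Answer: yes no no no no no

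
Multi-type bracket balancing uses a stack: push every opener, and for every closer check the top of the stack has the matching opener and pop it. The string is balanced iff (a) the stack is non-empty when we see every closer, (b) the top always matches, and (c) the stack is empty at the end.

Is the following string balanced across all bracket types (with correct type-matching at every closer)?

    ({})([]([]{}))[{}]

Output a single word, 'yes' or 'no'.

Answer: yes

Derivation:
pos 0: push '('; stack = (
pos 1: push '{'; stack = ({
pos 2: '}' matches '{'; pop; stack = (
pos 3: ')' matches '('; pop; stack = (empty)
pos 4: push '('; stack = (
pos 5: push '['; stack = ([
pos 6: ']' matches '['; pop; stack = (
pos 7: push '('; stack = ((
pos 8: push '['; stack = (([
pos 9: ']' matches '['; pop; stack = ((
pos 10: push '{'; stack = (({
pos 11: '}' matches '{'; pop; stack = ((
pos 12: ')' matches '('; pop; stack = (
pos 13: ')' matches '('; pop; stack = (empty)
pos 14: push '['; stack = [
pos 15: push '{'; stack = [{
pos 16: '}' matches '{'; pop; stack = [
pos 17: ']' matches '['; pop; stack = (empty)
end: stack empty → VALID
Verdict: properly nested → yes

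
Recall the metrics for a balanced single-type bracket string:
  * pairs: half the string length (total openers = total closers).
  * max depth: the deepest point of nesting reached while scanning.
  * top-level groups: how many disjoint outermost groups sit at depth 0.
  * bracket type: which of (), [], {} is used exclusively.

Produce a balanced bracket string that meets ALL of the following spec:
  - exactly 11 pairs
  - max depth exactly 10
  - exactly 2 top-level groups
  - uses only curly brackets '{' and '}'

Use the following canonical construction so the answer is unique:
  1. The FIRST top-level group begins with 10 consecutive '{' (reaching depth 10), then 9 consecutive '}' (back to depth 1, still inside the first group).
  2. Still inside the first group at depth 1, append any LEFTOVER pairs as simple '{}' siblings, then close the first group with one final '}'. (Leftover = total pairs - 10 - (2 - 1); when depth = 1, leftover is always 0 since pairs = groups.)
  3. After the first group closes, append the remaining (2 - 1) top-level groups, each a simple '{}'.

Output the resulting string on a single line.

Spec: pairs=11 depth=10 groups=2
Leftover pairs = 11 - 10 - (2-1) = 0
First group: deep chain of depth 10 + 0 sibling pairs
Remaining 1 groups: simple '{}' each

Answer: {{{{{{{{{{}}}}}}}}}}{}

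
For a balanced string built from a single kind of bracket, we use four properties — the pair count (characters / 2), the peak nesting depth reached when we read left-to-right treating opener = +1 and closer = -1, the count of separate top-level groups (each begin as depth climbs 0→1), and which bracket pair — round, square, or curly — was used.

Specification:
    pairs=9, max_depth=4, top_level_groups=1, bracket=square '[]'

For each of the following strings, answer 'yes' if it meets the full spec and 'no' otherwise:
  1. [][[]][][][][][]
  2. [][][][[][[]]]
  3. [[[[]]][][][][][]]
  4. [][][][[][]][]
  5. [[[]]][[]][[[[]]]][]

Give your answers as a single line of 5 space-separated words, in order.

Answer: no no yes no no

Derivation:
String 1 '[][[]][][][][][]': depth seq [1 0 1 2 1 0 1 0 1 0 1 0 1 0 1 0]
  -> pairs=8 depth=2 groups=7 -> no
String 2 '[][][][[][[]]]': depth seq [1 0 1 0 1 0 1 2 1 2 3 2 1 0]
  -> pairs=7 depth=3 groups=4 -> no
String 3 '[[[[]]][][][][][]]': depth seq [1 2 3 4 3 2 1 2 1 2 1 2 1 2 1 2 1 0]
  -> pairs=9 depth=4 groups=1 -> yes
String 4 '[][][][[][]][]': depth seq [1 0 1 0 1 0 1 2 1 2 1 0 1 0]
  -> pairs=7 depth=2 groups=5 -> no
String 5 '[[[]]][[]][[[[]]]][]': depth seq [1 2 3 2 1 0 1 2 1 0 1 2 3 4 3 2 1 0 1 0]
  -> pairs=10 depth=4 groups=4 -> no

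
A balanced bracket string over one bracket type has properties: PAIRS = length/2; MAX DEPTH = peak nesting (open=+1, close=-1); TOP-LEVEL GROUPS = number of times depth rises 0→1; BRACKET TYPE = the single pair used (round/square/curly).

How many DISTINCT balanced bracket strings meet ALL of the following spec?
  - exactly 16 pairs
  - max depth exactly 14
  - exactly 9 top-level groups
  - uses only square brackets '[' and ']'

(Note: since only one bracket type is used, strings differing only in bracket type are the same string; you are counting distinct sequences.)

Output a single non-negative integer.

Answer: 0

Derivation:
Spec: pairs=16 depth=14 groups=9
Count(depth <= 14) = 95931
Count(depth <= 13) = 95931
Count(depth == 14) = 95931 - 95931 = 0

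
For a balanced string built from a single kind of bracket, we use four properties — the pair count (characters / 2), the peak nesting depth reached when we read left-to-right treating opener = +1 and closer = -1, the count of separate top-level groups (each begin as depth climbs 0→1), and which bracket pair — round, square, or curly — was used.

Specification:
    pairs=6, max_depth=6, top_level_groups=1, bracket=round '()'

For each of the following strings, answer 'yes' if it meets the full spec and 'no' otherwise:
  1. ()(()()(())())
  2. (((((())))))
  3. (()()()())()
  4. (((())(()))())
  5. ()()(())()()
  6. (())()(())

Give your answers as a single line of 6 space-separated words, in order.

String 1 '()(()()(())())': depth seq [1 0 1 2 1 2 1 2 3 2 1 2 1 0]
  -> pairs=7 depth=3 groups=2 -> no
String 2 '(((((())))))': depth seq [1 2 3 4 5 6 5 4 3 2 1 0]
  -> pairs=6 depth=6 groups=1 -> yes
String 3 '(()()()())()': depth seq [1 2 1 2 1 2 1 2 1 0 1 0]
  -> pairs=6 depth=2 groups=2 -> no
String 4 '(((())(()))())': depth seq [1 2 3 4 3 2 3 4 3 2 1 2 1 0]
  -> pairs=7 depth=4 groups=1 -> no
String 5 '()()(())()()': depth seq [1 0 1 0 1 2 1 0 1 0 1 0]
  -> pairs=6 depth=2 groups=5 -> no
String 6 '(())()(())': depth seq [1 2 1 0 1 0 1 2 1 0]
  -> pairs=5 depth=2 groups=3 -> no

Answer: no yes no no no no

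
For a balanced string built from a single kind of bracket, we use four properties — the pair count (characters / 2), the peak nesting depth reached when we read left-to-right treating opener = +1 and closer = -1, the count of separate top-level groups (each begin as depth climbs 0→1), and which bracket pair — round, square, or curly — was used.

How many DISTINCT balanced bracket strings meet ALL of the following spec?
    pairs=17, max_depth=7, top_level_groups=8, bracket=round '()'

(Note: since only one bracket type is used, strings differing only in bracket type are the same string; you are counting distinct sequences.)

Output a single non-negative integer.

Answer: 11792

Derivation:
Spec: pairs=17 depth=7 groups=8
Count(depth <= 7) = 959392
Count(depth <= 6) = 947600
Count(depth == 7) = 959392 - 947600 = 11792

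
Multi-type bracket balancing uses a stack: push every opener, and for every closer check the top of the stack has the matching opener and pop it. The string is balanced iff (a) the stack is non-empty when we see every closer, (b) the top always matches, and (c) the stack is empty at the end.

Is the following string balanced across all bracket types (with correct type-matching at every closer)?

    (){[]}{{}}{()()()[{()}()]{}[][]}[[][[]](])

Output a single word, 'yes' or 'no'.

pos 0: push '('; stack = (
pos 1: ')' matches '('; pop; stack = (empty)
pos 2: push '{'; stack = {
pos 3: push '['; stack = {[
pos 4: ']' matches '['; pop; stack = {
pos 5: '}' matches '{'; pop; stack = (empty)
pos 6: push '{'; stack = {
pos 7: push '{'; stack = {{
pos 8: '}' matches '{'; pop; stack = {
pos 9: '}' matches '{'; pop; stack = (empty)
pos 10: push '{'; stack = {
pos 11: push '('; stack = {(
pos 12: ')' matches '('; pop; stack = {
pos 13: push '('; stack = {(
pos 14: ')' matches '('; pop; stack = {
pos 15: push '('; stack = {(
pos 16: ')' matches '('; pop; stack = {
pos 17: push '['; stack = {[
pos 18: push '{'; stack = {[{
pos 19: push '('; stack = {[{(
pos 20: ')' matches '('; pop; stack = {[{
pos 21: '}' matches '{'; pop; stack = {[
pos 22: push '('; stack = {[(
pos 23: ')' matches '('; pop; stack = {[
pos 24: ']' matches '['; pop; stack = {
pos 25: push '{'; stack = {{
pos 26: '}' matches '{'; pop; stack = {
pos 27: push '['; stack = {[
pos 28: ']' matches '['; pop; stack = {
pos 29: push '['; stack = {[
pos 30: ']' matches '['; pop; stack = {
pos 31: '}' matches '{'; pop; stack = (empty)
pos 32: push '['; stack = [
pos 33: push '['; stack = [[
pos 34: ']' matches '['; pop; stack = [
pos 35: push '['; stack = [[
pos 36: push '['; stack = [[[
pos 37: ']' matches '['; pop; stack = [[
pos 38: ']' matches '['; pop; stack = [
pos 39: push '('; stack = [(
pos 40: saw closer ']' but top of stack is '(' (expected ')') → INVALID
Verdict: type mismatch at position 40: ']' closes '(' → no

Answer: no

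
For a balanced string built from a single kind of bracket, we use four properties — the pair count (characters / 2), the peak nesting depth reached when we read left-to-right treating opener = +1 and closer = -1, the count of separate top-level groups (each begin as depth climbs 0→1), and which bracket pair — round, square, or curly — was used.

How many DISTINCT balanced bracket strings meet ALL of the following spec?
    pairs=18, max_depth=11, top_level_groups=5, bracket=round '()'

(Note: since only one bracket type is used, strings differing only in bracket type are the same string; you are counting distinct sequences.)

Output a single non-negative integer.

Answer: 14220

Derivation:
Spec: pairs=18 depth=11 groups=5
Count(depth <= 11) = 33264745
Count(depth <= 10) = 33250525
Count(depth == 11) = 33264745 - 33250525 = 14220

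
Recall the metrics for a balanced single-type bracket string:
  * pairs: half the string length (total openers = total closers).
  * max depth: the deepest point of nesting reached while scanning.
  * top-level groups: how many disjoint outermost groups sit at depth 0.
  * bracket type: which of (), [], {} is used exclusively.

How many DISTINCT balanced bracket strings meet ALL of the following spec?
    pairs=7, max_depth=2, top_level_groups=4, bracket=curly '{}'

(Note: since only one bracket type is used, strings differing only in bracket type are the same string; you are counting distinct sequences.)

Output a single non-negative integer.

Answer: 20

Derivation:
Spec: pairs=7 depth=2 groups=4
Count(depth <= 2) = 20
Count(depth <= 1) = 0
Count(depth == 2) = 20 - 0 = 20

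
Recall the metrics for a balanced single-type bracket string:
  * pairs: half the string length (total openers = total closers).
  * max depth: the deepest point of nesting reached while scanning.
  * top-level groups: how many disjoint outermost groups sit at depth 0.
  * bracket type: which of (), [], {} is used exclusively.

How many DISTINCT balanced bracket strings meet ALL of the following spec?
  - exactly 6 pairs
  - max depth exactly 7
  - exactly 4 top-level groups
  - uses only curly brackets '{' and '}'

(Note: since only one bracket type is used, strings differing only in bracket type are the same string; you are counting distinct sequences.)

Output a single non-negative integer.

Spec: pairs=6 depth=7 groups=4
Count(depth <= 7) = 14
Count(depth <= 6) = 14
Count(depth == 7) = 14 - 14 = 0

Answer: 0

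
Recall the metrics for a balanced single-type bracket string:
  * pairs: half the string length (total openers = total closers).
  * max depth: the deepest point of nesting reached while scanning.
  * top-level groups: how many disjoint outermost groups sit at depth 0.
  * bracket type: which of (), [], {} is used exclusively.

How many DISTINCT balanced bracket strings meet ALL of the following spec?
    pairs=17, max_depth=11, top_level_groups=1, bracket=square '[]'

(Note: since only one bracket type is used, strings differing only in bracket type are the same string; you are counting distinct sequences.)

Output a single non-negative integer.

Answer: 404984

Derivation:
Spec: pairs=17 depth=11 groups=1
Count(depth <= 11) = 35223254
Count(depth <= 10) = 34818270
Count(depth == 11) = 35223254 - 34818270 = 404984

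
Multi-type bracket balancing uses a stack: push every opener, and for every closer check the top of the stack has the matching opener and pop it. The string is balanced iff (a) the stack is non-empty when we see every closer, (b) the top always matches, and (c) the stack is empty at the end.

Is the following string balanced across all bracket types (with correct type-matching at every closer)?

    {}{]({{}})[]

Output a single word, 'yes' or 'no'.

Answer: no

Derivation:
pos 0: push '{'; stack = {
pos 1: '}' matches '{'; pop; stack = (empty)
pos 2: push '{'; stack = {
pos 3: saw closer ']' but top of stack is '{' (expected '}') → INVALID
Verdict: type mismatch at position 3: ']' closes '{' → no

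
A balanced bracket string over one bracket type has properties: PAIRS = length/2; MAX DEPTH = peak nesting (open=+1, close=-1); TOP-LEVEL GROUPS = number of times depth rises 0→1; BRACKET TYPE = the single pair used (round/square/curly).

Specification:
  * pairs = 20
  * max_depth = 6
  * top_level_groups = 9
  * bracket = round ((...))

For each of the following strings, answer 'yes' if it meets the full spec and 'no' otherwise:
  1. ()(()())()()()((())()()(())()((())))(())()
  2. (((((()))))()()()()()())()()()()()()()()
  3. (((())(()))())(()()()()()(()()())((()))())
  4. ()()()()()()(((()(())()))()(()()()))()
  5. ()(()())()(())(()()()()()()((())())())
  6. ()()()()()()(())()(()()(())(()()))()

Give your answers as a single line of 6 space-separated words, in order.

Answer: no yes no no no no

Derivation:
String 1 '()(()())()()()((())()()(())()((())))(())()': depth seq [1 0 1 2 1 2 1 0 1 0 1 0 1 0 1 2 3 2 1 2 1 2 1 2 3 2 1 2 1 2 3 4 3 2 1 0 1 2 1 0 1 0]
  -> pairs=21 depth=4 groups=8 -> no
String 2 '(((((()))))()()()()()())()()()()()()()()': depth seq [1 2 3 4 5 6 5 4 3 2 1 2 1 2 1 2 1 2 1 2 1 2 1 0 1 0 1 0 1 0 1 0 1 0 1 0 1 0 1 0]
  -> pairs=20 depth=6 groups=9 -> yes
String 3 '(((())(()))())(()()()()()(()()())((()))())': depth seq [1 2 3 4 3 2 3 4 3 2 1 2 1 0 1 2 1 2 1 2 1 2 1 2 1 2 3 2 3 2 3 2 1 2 3 4 3 2 1 2 1 0]
  -> pairs=21 depth=4 groups=2 -> no
String 4 '()()()()()()(((()(())()))()(()()()))()': depth seq [1 0 1 0 1 0 1 0 1 0 1 0 1 2 3 4 3 4 5 4 3 4 3 2 1 2 1 2 3 2 3 2 3 2 1 0 1 0]
  -> pairs=19 depth=5 groups=8 -> no
String 5 '()(()())()(())(()()()()()()((())())())': depth seq [1 0 1 2 1 2 1 0 1 0 1 2 1 0 1 2 1 2 1 2 1 2 1 2 1 2 1 2 3 4 3 2 3 2 1 2 1 0]
  -> pairs=19 depth=4 groups=5 -> no
String 6 '()()()()()()(())()(()()(())(()()))()': depth seq [1 0 1 0 1 0 1 0 1 0 1 0 1 2 1 0 1 0 1 2 1 2 1 2 3 2 1 2 3 2 3 2 1 0 1 0]
  -> pairs=18 depth=3 groups=10 -> no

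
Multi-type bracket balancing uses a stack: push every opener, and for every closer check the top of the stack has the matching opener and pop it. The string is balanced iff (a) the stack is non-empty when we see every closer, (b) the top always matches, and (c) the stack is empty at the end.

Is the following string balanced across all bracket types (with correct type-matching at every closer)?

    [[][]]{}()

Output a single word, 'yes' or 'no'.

pos 0: push '['; stack = [
pos 1: push '['; stack = [[
pos 2: ']' matches '['; pop; stack = [
pos 3: push '['; stack = [[
pos 4: ']' matches '['; pop; stack = [
pos 5: ']' matches '['; pop; stack = (empty)
pos 6: push '{'; stack = {
pos 7: '}' matches '{'; pop; stack = (empty)
pos 8: push '('; stack = (
pos 9: ')' matches '('; pop; stack = (empty)
end: stack empty → VALID
Verdict: properly nested → yes

Answer: yes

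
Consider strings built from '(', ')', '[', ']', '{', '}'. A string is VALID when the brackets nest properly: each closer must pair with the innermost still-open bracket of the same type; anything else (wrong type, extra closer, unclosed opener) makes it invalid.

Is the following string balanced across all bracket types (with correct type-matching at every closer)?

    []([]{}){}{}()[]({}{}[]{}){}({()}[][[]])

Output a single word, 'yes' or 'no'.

Answer: yes

Derivation:
pos 0: push '['; stack = [
pos 1: ']' matches '['; pop; stack = (empty)
pos 2: push '('; stack = (
pos 3: push '['; stack = ([
pos 4: ']' matches '['; pop; stack = (
pos 5: push '{'; stack = ({
pos 6: '}' matches '{'; pop; stack = (
pos 7: ')' matches '('; pop; stack = (empty)
pos 8: push '{'; stack = {
pos 9: '}' matches '{'; pop; stack = (empty)
pos 10: push '{'; stack = {
pos 11: '}' matches '{'; pop; stack = (empty)
pos 12: push '('; stack = (
pos 13: ')' matches '('; pop; stack = (empty)
pos 14: push '['; stack = [
pos 15: ']' matches '['; pop; stack = (empty)
pos 16: push '('; stack = (
pos 17: push '{'; stack = ({
pos 18: '}' matches '{'; pop; stack = (
pos 19: push '{'; stack = ({
pos 20: '}' matches '{'; pop; stack = (
pos 21: push '['; stack = ([
pos 22: ']' matches '['; pop; stack = (
pos 23: push '{'; stack = ({
pos 24: '}' matches '{'; pop; stack = (
pos 25: ')' matches '('; pop; stack = (empty)
pos 26: push '{'; stack = {
pos 27: '}' matches '{'; pop; stack = (empty)
pos 28: push '('; stack = (
pos 29: push '{'; stack = ({
pos 30: push '('; stack = ({(
pos 31: ')' matches '('; pop; stack = ({
pos 32: '}' matches '{'; pop; stack = (
pos 33: push '['; stack = ([
pos 34: ']' matches '['; pop; stack = (
pos 35: push '['; stack = ([
pos 36: push '['; stack = ([[
pos 37: ']' matches '['; pop; stack = ([
pos 38: ']' matches '['; pop; stack = (
pos 39: ')' matches '('; pop; stack = (empty)
end: stack empty → VALID
Verdict: properly nested → yes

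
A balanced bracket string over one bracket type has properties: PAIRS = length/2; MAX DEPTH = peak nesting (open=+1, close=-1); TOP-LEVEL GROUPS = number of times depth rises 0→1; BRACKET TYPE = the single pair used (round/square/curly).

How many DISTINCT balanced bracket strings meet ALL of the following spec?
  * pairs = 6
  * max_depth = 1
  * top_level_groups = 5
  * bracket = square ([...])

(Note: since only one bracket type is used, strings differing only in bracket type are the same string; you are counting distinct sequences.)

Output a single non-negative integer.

Answer: 0

Derivation:
Spec: pairs=6 depth=1 groups=5
Count(depth <= 1) = 0
Count(depth <= 0) = 0
Count(depth == 1) = 0 - 0 = 0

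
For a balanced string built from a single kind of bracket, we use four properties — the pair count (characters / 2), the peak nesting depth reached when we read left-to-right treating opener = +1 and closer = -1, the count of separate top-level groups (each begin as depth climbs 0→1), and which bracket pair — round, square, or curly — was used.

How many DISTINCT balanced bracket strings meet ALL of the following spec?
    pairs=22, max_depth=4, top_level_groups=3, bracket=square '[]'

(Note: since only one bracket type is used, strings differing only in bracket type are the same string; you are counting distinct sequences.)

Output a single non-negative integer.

Answer: 758196174

Derivation:
Spec: pairs=22 depth=4 groups=3
Count(depth <= 4) = 776087502
Count(depth <= 3) = 17891328
Count(depth == 4) = 776087502 - 17891328 = 758196174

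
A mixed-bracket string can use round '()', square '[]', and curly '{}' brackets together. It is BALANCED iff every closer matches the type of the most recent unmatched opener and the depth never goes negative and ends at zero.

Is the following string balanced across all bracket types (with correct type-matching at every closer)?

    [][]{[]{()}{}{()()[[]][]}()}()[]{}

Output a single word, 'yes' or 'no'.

Answer: yes

Derivation:
pos 0: push '['; stack = [
pos 1: ']' matches '['; pop; stack = (empty)
pos 2: push '['; stack = [
pos 3: ']' matches '['; pop; stack = (empty)
pos 4: push '{'; stack = {
pos 5: push '['; stack = {[
pos 6: ']' matches '['; pop; stack = {
pos 7: push '{'; stack = {{
pos 8: push '('; stack = {{(
pos 9: ')' matches '('; pop; stack = {{
pos 10: '}' matches '{'; pop; stack = {
pos 11: push '{'; stack = {{
pos 12: '}' matches '{'; pop; stack = {
pos 13: push '{'; stack = {{
pos 14: push '('; stack = {{(
pos 15: ')' matches '('; pop; stack = {{
pos 16: push '('; stack = {{(
pos 17: ')' matches '('; pop; stack = {{
pos 18: push '['; stack = {{[
pos 19: push '['; stack = {{[[
pos 20: ']' matches '['; pop; stack = {{[
pos 21: ']' matches '['; pop; stack = {{
pos 22: push '['; stack = {{[
pos 23: ']' matches '['; pop; stack = {{
pos 24: '}' matches '{'; pop; stack = {
pos 25: push '('; stack = {(
pos 26: ')' matches '('; pop; stack = {
pos 27: '}' matches '{'; pop; stack = (empty)
pos 28: push '('; stack = (
pos 29: ')' matches '('; pop; stack = (empty)
pos 30: push '['; stack = [
pos 31: ']' matches '['; pop; stack = (empty)
pos 32: push '{'; stack = {
pos 33: '}' matches '{'; pop; stack = (empty)
end: stack empty → VALID
Verdict: properly nested → yes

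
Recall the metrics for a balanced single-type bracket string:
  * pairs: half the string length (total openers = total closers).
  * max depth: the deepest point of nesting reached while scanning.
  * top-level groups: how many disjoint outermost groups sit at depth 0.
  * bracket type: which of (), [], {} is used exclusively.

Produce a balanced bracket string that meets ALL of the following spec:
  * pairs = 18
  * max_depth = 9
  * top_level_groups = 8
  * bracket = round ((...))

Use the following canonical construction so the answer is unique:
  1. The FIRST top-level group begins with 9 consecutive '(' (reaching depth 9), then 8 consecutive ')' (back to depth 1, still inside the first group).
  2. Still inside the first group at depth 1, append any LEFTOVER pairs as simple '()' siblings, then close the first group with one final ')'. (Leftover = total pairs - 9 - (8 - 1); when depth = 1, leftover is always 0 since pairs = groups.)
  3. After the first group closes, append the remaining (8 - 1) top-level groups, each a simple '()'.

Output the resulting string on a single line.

Spec: pairs=18 depth=9 groups=8
Leftover pairs = 18 - 9 - (8-1) = 2
First group: deep chain of depth 9 + 2 sibling pairs
Remaining 7 groups: simple '()' each

Answer: ((((((((())))))))()())()()()()()()()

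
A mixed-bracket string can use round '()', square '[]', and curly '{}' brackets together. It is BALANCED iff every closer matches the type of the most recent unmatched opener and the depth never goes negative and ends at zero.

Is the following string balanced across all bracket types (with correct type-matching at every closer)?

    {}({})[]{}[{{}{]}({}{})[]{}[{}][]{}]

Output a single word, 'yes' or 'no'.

pos 0: push '{'; stack = {
pos 1: '}' matches '{'; pop; stack = (empty)
pos 2: push '('; stack = (
pos 3: push '{'; stack = ({
pos 4: '}' matches '{'; pop; stack = (
pos 5: ')' matches '('; pop; stack = (empty)
pos 6: push '['; stack = [
pos 7: ']' matches '['; pop; stack = (empty)
pos 8: push '{'; stack = {
pos 9: '}' matches '{'; pop; stack = (empty)
pos 10: push '['; stack = [
pos 11: push '{'; stack = [{
pos 12: push '{'; stack = [{{
pos 13: '}' matches '{'; pop; stack = [{
pos 14: push '{'; stack = [{{
pos 15: saw closer ']' but top of stack is '{' (expected '}') → INVALID
Verdict: type mismatch at position 15: ']' closes '{' → no

Answer: no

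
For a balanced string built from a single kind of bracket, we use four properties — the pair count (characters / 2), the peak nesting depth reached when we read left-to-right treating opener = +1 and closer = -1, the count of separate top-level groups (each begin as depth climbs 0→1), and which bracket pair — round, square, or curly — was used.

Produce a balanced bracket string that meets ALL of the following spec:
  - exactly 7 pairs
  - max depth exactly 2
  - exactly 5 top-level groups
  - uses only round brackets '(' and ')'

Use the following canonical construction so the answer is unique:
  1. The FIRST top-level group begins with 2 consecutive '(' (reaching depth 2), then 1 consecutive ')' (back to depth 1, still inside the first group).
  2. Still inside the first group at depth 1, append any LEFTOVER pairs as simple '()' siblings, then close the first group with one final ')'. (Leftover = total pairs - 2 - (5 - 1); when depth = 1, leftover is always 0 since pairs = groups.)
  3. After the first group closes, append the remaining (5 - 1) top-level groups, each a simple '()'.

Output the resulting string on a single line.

Spec: pairs=7 depth=2 groups=5
Leftover pairs = 7 - 2 - (5-1) = 1
First group: deep chain of depth 2 + 1 sibling pairs
Remaining 4 groups: simple '()' each

Answer: (()())()()()()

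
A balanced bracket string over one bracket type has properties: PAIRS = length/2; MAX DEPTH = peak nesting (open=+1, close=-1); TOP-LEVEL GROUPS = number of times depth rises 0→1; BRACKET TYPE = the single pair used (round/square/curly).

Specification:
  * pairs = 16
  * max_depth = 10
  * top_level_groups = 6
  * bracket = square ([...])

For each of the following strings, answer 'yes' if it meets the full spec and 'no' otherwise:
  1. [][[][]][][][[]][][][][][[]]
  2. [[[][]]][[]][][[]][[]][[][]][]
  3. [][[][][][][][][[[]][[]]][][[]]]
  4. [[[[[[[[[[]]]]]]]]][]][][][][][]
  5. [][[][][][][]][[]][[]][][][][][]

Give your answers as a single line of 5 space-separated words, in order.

Answer: no no no yes no

Derivation:
String 1 '[][[][]][][][[]][][][][][[]]': depth seq [1 0 1 2 1 2 1 0 1 0 1 0 1 2 1 0 1 0 1 0 1 0 1 0 1 2 1 0]
  -> pairs=14 depth=2 groups=10 -> no
String 2 '[[[][]]][[]][][[]][[]][[][]][]': depth seq [1 2 3 2 3 2 1 0 1 2 1 0 1 0 1 2 1 0 1 2 1 0 1 2 1 2 1 0 1 0]
  -> pairs=15 depth=3 groups=7 -> no
String 3 '[][[][][][][][][[[]][[]]][][[]]]': depth seq [1 0 1 2 1 2 1 2 1 2 1 2 1 2 1 2 3 4 3 2 3 4 3 2 1 2 1 2 3 2 1 0]
  -> pairs=16 depth=4 groups=2 -> no
String 4 '[[[[[[[[[[]]]]]]]]][]][][][][][]': depth seq [1 2 3 4 5 6 7 8 9 10 9 8 7 6 5 4 3 2 1 2 1 0 1 0 1 0 1 0 1 0 1 0]
  -> pairs=16 depth=10 groups=6 -> yes
String 5 '[][[][][][][]][[]][[]][][][][][]': depth seq [1 0 1 2 1 2 1 2 1 2 1 2 1 0 1 2 1 0 1 2 1 0 1 0 1 0 1 0 1 0 1 0]
  -> pairs=16 depth=2 groups=9 -> no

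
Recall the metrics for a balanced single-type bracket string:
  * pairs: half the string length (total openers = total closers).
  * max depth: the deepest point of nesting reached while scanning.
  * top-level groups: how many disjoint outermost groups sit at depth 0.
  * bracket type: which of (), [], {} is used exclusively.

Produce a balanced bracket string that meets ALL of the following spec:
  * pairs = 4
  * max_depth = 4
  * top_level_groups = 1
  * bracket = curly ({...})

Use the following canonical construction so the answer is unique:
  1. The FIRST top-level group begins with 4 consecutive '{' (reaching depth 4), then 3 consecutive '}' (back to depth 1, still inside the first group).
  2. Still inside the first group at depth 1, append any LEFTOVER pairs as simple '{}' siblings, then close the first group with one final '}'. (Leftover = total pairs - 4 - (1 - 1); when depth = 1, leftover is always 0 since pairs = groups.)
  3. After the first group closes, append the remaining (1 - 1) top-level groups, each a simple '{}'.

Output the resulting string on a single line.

Spec: pairs=4 depth=4 groups=1
Leftover pairs = 4 - 4 - (1-1) = 0
First group: deep chain of depth 4 + 0 sibling pairs
Remaining 0 groups: simple '{}' each

Answer: {{{{}}}}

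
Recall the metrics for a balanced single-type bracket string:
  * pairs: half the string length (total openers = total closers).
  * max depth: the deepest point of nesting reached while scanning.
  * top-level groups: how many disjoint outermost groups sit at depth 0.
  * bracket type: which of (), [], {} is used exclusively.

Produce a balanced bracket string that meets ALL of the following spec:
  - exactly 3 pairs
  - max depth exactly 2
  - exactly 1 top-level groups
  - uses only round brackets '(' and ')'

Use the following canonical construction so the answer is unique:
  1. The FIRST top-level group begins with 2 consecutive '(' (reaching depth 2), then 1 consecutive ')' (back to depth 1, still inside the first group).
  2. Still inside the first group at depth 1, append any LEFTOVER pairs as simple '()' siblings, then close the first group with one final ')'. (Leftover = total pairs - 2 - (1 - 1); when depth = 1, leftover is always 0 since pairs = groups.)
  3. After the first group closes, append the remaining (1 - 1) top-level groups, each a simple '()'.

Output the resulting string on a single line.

Answer: (()())

Derivation:
Spec: pairs=3 depth=2 groups=1
Leftover pairs = 3 - 2 - (1-1) = 1
First group: deep chain of depth 2 + 1 sibling pairs
Remaining 0 groups: simple '()' each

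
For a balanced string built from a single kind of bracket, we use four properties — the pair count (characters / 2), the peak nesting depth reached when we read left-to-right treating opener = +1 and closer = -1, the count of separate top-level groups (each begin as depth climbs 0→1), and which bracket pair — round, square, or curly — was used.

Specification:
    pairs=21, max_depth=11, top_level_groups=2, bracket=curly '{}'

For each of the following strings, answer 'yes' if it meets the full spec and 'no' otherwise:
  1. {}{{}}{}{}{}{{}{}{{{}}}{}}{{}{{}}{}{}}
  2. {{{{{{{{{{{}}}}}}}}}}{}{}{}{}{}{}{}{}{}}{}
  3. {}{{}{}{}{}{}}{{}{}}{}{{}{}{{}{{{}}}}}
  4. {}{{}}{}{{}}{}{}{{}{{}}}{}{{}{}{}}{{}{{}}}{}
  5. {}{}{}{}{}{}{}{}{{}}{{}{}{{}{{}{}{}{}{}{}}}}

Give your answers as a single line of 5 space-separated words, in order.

String 1 '{}{{}}{}{}{}{{}{}{{{}}}{}}{{}{{}}{}{}}': depth seq [1 0 1 2 1 0 1 0 1 0 1 0 1 2 1 2 1 2 3 4 3 2 1 2 1 0 1 2 1 2 3 2 1 2 1 2 1 0]
  -> pairs=19 depth=4 groups=7 -> no
String 2 '{{{{{{{{{{{}}}}}}}}}}{}{}{}{}{}{}{}{}{}}{}': depth seq [1 2 3 4 5 6 7 8 9 10 11 10 9 8 7 6 5 4 3 2 1 2 1 2 1 2 1 2 1 2 1 2 1 2 1 2 1 2 1 0 1 0]
  -> pairs=21 depth=11 groups=2 -> yes
String 3 '{}{{}{}{}{}{}}{{}{}}{}{{}{}{{}{{{}}}}}': depth seq [1 0 1 2 1 2 1 2 1 2 1 2 1 0 1 2 1 2 1 0 1 0 1 2 1 2 1 2 3 2 3 4 5 4 3 2 1 0]
  -> pairs=19 depth=5 groups=5 -> no
String 4 '{}{{}}{}{{}}{}{}{{}{{}}}{}{{}{}{}}{{}{{}}}{}': depth seq [1 0 1 2 1 0 1 0 1 2 1 0 1 0 1 0 1 2 1 2 3 2 1 0 1 0 1 2 1 2 1 2 1 0 1 2 1 2 3 2 1 0 1 0]
  -> pairs=22 depth=3 groups=11 -> no
String 5 '{}{}{}{}{}{}{}{}{{}}{{}{}{{}{{}{}{}{}{}{}}}}': depth seq [1 0 1 0 1 0 1 0 1 0 1 0 1 0 1 0 1 2 1 0 1 2 1 2 1 2 3 2 3 4 3 4 3 4 3 4 3 4 3 4 3 2 1 0]
  -> pairs=22 depth=4 groups=10 -> no

Answer: no yes no no no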